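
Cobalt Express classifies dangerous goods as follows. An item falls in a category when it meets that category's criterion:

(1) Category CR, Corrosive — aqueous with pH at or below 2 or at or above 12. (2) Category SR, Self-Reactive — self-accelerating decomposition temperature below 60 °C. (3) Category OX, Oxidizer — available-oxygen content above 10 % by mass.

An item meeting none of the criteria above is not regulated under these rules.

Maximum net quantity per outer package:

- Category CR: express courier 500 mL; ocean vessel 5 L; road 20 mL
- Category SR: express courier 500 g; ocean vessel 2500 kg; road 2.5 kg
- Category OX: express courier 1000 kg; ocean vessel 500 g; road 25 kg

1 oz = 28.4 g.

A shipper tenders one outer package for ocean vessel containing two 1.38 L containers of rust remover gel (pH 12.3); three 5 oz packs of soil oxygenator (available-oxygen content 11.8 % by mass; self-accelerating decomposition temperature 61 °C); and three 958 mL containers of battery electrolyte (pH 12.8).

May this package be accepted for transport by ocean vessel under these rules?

No

The rust remover gel has pH 12.3, which is ≥ 12, so it is Category CR (Corrosive).
The soil oxygenator has available-oxygen content 11.8 % by mass, which is > 10 % by mass, so it is Category OX (Oxidizer).
pH 12.8 meets the Category CR criterion (Corrosive), so the battery electrolyte is Category CR.
Category OX quantity: three 5 oz packs = 426 g.
426 g ≤ 500 g (ocean vessel limit, Category OX) — within limit.
Total Category CR: (two 1.38 L containers = 2.76 L) + (three 958 mL containers = 2.874 L) = 5.634 L.
5.634 L > 5 L (ocean vessel limit, Category CR) — over the limit.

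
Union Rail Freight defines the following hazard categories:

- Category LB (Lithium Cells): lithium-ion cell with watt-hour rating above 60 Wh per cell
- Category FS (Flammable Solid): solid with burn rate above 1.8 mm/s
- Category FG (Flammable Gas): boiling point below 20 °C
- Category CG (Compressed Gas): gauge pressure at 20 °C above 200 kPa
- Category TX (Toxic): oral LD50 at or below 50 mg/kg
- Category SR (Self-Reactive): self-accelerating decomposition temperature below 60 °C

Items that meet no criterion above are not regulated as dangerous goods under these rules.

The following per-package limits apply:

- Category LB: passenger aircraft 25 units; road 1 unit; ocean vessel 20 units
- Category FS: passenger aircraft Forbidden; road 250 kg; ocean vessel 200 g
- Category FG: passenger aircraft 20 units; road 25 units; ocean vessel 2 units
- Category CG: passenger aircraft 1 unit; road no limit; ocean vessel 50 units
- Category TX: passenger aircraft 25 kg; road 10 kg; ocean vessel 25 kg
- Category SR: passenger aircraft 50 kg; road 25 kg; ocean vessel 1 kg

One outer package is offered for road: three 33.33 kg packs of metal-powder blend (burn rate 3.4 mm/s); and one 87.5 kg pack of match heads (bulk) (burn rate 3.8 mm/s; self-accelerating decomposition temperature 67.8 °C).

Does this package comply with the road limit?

Burn rate 3.4 mm/s meets the Category FS criterion (Flammable Solid), so the metal-powder blend is Category FS.
With burn rate 3.8 mm/s (> 1.8 mm/s), the match heads (bulk) fall in Category FS.
Category FS net quantity: (three 33.33 kg packs = 99.99 kg) + 87.5 kg = 187.49 kg.
That is within the Category FS road limit of 250 kg.

Yes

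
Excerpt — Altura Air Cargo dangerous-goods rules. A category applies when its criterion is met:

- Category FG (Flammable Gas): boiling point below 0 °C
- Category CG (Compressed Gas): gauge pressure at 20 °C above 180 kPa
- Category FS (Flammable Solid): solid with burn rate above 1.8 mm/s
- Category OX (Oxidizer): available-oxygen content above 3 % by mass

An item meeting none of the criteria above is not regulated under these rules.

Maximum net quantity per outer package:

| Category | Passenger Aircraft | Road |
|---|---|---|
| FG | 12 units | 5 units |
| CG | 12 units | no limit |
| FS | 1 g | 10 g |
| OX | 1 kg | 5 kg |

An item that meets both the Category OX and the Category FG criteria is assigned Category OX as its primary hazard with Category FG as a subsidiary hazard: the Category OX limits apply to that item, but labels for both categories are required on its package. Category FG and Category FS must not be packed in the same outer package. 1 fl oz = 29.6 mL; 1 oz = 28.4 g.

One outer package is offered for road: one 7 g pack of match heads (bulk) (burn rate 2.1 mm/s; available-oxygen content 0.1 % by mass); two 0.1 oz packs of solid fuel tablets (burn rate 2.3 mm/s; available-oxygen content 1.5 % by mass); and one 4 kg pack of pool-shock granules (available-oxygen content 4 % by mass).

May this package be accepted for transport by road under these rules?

No

The match heads (bulk) have burn rate 2.1 mm/s, which is > 1.8 mm/s, so they are Category FS (Flammable Solid).
Burn rate 2.3 mm/s meets the Category FS criterion (Flammable Solid), so the solid fuel tablets are Category FS.
Pool-shock granules: available-oxygen content 4 % by mass > 3 % by mass → Category OX (Oxidizer).
Total Category FS: 7 g + (two 0.1 oz packs = 5.68 g) = 12.68 g.
That exceeds the Category FS road limit of 10 g.
Category OX quantity: 4 kg.
That is within the Category OX road limit of 5 kg.
The segregation rule (Category FG with Category FS) does not apply to Category FS with Category OX.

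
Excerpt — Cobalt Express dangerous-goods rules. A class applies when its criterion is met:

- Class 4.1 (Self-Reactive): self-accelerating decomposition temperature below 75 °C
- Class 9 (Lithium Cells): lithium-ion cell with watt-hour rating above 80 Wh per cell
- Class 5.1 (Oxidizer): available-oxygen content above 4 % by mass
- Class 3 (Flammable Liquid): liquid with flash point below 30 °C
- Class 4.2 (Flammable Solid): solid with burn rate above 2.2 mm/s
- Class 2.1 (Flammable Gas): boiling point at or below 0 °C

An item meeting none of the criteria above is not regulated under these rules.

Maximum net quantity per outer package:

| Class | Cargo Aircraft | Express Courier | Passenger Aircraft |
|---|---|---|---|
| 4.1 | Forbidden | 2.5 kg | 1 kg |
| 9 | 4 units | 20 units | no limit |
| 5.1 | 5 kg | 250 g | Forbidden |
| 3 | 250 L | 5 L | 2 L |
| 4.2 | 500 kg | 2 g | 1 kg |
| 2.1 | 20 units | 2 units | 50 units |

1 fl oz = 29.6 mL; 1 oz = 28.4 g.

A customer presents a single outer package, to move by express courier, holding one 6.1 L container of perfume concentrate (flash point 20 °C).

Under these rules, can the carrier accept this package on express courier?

No

The perfume concentrate has flash point 20 °C, which is < 30 °C, so it is Class 3 (Flammable Liquid).
Class 3 quantity: 6.1 L.
That exceeds the Class 3 express courier limit of 5 L.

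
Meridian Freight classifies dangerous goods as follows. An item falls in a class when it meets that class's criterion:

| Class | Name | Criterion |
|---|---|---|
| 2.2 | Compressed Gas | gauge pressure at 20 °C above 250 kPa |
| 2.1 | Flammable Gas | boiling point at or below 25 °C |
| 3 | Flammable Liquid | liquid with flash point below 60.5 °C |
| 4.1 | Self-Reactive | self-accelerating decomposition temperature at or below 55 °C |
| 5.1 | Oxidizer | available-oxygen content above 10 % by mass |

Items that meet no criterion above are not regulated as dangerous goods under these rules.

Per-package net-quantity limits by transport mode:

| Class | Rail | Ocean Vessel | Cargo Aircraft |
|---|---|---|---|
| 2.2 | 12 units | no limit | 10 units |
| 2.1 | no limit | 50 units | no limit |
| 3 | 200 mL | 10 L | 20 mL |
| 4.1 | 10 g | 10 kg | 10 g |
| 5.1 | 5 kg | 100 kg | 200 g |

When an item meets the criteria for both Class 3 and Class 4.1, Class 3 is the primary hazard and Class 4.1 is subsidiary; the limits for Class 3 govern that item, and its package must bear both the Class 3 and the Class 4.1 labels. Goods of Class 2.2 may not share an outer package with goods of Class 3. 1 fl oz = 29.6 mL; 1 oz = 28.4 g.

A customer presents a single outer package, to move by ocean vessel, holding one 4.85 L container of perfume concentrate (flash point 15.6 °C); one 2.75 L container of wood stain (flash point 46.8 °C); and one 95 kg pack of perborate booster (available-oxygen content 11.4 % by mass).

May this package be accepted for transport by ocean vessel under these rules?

With flash point 15.6 °C (< 60.5 °C), the perfume concentrate falls in Class 3.
Wood stain: flash point 46.8 °C < 60.5 °C → Class 3 (Flammable Liquid).
The perborate booster has available-oxygen content 11.4 % by mass, which is > 10 % by mass, so it is Class 5.1 (Oxidizer).
Class 3 net quantity: 4.85 L + 2.75 L = 7.6 L.
7.6 L is within the ocean vessel limit of 10 L for Class 3.
Class 5.1 quantity: 95 kg.
95 kg ≤ 100 kg (ocean vessel limit, Class 5.1) — within limit.
The segregation rule (Class 2.2 with Class 3) does not apply to Class 3 with Class 5.1.
Every hazard class is within its ocean vessel limit and no segregation rule is violated.

Yes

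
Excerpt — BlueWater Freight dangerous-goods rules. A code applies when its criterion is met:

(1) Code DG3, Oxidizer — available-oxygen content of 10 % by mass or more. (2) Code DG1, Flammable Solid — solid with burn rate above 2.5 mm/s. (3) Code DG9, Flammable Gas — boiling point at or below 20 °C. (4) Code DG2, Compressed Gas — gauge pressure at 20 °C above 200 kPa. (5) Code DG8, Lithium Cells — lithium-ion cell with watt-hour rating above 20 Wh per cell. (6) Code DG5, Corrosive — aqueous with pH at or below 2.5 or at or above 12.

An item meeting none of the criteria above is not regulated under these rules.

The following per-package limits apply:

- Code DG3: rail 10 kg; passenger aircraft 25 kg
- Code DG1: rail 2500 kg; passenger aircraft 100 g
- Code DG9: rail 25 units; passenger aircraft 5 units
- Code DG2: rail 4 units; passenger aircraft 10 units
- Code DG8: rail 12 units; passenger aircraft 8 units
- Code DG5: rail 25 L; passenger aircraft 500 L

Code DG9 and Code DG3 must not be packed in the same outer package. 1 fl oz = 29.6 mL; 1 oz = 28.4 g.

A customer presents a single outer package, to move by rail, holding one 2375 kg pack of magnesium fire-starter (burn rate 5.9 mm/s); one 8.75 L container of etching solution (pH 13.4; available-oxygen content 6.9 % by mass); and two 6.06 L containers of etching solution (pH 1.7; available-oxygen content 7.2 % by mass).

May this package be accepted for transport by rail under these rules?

Magnesium fire-starter: burn rate 5.9 mm/s > 2.5 mm/s → Code DG1 (Flammable Solid).
The etching solution has pH 13.4, which is ≥ 12, so it is Code DG5 (Corrosive).
The etching solution has pH 1.7, which is ≤ 2.5, so it is Code DG5 (Corrosive).
Code DG5 net quantity: 8.75 L + (two 6.06 L containers = 12.12 L) = 20.87 L.
That is within the Code DG5 rail limit of 25 L.
Code DG1 quantity: 2375 kg.
2375 kg ≤ 2500 kg (rail limit, Code DG1) — within limit.
The segregation rule (Code DG9 with Code DG3) does not apply to Code DG5 with Code DG1.
Every hazard code is within its rail limit and no segregation rule is violated.

Yes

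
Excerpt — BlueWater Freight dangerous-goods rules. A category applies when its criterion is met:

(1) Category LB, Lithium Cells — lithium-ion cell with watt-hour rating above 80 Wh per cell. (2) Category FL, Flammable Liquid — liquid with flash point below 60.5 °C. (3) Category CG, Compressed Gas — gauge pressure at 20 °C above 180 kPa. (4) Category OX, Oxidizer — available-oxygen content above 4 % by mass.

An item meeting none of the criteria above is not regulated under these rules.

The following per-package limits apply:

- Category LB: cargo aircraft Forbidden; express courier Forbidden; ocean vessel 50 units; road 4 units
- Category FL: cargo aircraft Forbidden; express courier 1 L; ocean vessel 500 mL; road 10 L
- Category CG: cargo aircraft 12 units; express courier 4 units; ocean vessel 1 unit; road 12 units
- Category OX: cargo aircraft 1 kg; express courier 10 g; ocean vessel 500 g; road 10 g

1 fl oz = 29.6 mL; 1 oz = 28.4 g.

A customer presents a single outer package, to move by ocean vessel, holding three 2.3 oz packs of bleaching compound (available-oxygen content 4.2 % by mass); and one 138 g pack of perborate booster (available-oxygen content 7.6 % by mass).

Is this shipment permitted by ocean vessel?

Yes

Available-oxygen content 4.2 % by mass meets the Category OX criterion (Oxidizer), so the bleaching compound is Category OX.
Available-oxygen content 7.6 % by mass meets the Category OX criterion (Oxidizer), so the perborate booster is Category OX.
Category OX net quantity: (three 2.3 oz packs = 195.96 g) + 138 g = 333.96 g.
333.96 g is within the ocean vessel limit of 500 g for Category OX.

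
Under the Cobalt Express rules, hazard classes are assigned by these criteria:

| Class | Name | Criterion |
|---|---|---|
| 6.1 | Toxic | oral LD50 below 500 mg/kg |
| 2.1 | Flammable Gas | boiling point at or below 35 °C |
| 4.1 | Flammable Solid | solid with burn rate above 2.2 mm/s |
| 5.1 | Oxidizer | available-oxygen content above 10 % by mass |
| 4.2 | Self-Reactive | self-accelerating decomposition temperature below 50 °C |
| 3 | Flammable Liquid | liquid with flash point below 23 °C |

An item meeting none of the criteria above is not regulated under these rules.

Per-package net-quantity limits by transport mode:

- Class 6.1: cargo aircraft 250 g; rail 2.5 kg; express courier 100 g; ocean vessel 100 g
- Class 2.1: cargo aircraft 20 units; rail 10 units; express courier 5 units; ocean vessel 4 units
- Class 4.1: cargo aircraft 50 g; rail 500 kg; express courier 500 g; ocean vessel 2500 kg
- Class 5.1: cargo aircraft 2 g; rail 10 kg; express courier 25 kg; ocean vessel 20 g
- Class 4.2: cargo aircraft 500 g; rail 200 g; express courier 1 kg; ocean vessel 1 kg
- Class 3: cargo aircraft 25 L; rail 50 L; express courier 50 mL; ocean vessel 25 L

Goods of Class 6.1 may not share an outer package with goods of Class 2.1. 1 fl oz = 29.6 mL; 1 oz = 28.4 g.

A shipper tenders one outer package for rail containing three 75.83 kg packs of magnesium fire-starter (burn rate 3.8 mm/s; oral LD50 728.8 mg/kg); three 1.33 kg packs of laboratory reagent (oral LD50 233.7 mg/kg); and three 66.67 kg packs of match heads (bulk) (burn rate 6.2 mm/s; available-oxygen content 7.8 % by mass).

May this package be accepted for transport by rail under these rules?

No

Burn rate 3.8 mm/s meets the Class 4.1 criterion (Flammable Solid), so the magnesium fire-starter is Class 4.1.
The laboratory reagent has oral LD50 233.7 mg/kg, which is < 500 mg/kg, so it is Class 6.1 (Toxic).
Match heads (bulk): burn rate 6.2 mm/s > 2.2 mm/s → Class 4.1 (Flammable Solid).
Class 4.1 net quantity: (three 75.83 kg packs = 227.49 kg) + (three 66.67 kg packs = 200.01 kg) = 427.5 kg.
427.5 kg ≤ 500 kg (rail limit, Class 4.1) — within limit.
Class 6.1 quantity: three 1.33 kg packs = 3.99 kg.
3.99 kg > 2.5 kg (rail limit, Class 6.1) — over the limit.
The segregation rule (Class 6.1 with Class 2.1) does not apply to Class 4.1 with Class 6.1.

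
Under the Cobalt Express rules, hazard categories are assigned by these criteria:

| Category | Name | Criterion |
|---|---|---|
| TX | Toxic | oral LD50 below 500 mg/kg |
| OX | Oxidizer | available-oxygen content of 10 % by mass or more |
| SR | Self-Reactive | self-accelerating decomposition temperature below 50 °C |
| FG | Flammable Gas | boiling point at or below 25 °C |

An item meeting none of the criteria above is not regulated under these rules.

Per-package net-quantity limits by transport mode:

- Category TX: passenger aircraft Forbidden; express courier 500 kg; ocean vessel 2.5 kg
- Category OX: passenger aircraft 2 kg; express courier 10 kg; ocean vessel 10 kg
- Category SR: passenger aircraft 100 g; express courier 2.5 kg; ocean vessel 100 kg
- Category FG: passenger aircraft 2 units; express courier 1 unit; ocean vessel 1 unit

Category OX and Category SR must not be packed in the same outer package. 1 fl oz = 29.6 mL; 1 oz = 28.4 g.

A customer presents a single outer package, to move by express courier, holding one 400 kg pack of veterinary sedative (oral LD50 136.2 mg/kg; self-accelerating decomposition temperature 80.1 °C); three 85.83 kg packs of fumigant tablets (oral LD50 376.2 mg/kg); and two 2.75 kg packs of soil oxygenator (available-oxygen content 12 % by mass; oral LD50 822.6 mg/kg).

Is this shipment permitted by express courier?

With oral LD50 136.2 mg/kg (< 500 mg/kg), the veterinary sedative falls in Category TX.
The fumigant tablets have oral LD50 376.2 mg/kg, which is < 500 mg/kg, so they are Category TX (Toxic).
Available-oxygen content 12 % by mass meets the Category OX criterion (Oxidizer), so the soil oxygenator is Category OX.
Total Category TX: 400 kg + (three 85.83 kg packs = 257.49 kg) = 657.49 kg.
That exceeds the Category TX express courier limit of 500 kg.
Category OX quantity: two 2.75 kg packs = 5.5 kg.
5.5 kg ≤ 10 kg (express courier limit, Category OX) — within limit.
The segregation rule (Category OX with Category SR) does not apply to Category TX with Category OX.

No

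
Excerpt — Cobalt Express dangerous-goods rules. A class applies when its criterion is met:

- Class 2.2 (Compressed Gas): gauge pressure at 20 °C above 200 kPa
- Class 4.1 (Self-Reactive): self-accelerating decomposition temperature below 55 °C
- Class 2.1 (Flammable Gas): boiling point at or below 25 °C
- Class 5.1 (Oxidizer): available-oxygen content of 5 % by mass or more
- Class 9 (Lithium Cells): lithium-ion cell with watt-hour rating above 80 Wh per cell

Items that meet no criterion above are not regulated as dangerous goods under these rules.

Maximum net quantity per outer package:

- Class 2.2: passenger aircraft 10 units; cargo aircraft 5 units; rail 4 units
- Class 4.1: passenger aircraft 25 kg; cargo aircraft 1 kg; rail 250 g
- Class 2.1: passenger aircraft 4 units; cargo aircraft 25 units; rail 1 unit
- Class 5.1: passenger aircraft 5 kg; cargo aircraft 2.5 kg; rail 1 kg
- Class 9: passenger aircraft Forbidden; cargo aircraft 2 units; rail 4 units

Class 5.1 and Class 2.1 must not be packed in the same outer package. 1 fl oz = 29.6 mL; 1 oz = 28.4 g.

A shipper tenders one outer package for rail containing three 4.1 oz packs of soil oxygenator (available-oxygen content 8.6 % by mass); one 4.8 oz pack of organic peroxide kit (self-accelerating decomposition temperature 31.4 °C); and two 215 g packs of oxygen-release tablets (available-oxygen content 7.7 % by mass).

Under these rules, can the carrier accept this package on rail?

The soil oxygenator has available-oxygen content 8.6 % by mass, which is ≥ 5 % by mass, so it is Class 5.1 (Oxidizer).
Organic peroxide kit: self-accelerating decomposition temperature 31.4 °C < 55 °C → Class 4.1 (Self-Reactive).
Available-oxygen content 7.7 % by mass meets the Class 5.1 criterion (Oxidizer), so the oxygen-release tablets are Class 5.1.
Class 5.1 net quantity: (three 4.1 oz packs = 349.32 g) + (two 215 g packs = 430 g) = 779.32 g.
That is within the Class 5.1 rail limit of 1 kg.
Class 4.1 quantity: one 4.8 oz pack = 136.32 g.
136.32 g ≤ 250 g (rail limit, Class 4.1) — within limit.
The segregation rule (Class 5.1 with Class 2.1) does not apply to Class 5.1 with Class 4.1.
Every hazard class is within its rail limit and no segregation rule is violated.

Yes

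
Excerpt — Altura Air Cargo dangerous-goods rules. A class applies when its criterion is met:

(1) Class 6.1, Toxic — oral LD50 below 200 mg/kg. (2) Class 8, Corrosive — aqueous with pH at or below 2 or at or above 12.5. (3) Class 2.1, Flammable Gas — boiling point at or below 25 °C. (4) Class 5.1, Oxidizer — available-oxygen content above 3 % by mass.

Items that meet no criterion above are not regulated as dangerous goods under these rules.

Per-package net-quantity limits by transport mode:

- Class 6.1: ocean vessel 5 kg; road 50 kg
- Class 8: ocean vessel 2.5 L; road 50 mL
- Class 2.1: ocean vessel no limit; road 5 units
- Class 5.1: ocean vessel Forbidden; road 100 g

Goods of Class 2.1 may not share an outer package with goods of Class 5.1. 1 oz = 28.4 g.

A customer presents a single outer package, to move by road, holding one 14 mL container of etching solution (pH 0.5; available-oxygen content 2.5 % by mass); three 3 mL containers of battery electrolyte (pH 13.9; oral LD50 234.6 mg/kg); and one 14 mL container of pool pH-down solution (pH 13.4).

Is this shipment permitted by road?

Yes

With pH 0.5 (≤ 2), the etching solution falls in Class 8.
The battery electrolyte has pH 13.9, which is ≥ 12.5, so it is Class 8 (Corrosive).
With pH 13.4 (≥ 12.5), the pool pH-down solution falls in Class 8.
Class 8 net quantity: 14 mL + (three 3 mL containers = 9 mL) + 14 mL = 37 mL.
37 mL is within the road limit of 50 mL for Class 8.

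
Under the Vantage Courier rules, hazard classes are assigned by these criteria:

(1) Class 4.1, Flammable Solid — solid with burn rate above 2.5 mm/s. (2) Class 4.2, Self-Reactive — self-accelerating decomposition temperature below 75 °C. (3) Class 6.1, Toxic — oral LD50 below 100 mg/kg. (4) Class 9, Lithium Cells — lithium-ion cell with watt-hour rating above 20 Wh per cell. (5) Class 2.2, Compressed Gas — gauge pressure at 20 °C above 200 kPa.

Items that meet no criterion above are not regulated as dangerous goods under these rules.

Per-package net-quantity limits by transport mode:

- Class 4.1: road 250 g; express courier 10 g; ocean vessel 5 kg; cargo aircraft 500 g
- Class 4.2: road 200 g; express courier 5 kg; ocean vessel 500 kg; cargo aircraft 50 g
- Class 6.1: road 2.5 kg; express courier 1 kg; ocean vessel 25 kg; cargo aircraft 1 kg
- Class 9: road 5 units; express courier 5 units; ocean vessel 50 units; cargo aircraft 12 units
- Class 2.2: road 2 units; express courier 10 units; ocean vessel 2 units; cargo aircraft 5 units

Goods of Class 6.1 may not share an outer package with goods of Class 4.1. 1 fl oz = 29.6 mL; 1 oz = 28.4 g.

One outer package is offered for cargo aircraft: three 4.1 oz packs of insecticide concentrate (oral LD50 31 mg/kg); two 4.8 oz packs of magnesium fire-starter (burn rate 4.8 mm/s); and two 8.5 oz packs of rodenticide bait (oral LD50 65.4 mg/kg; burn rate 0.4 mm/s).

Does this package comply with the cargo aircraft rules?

With oral LD50 31 mg/kg (< 100 mg/kg), the insecticide concentrate falls in Class 6.1.
Burn rate 4.8 mm/s meets the Class 4.1 criterion (Flammable Solid), so the magnesium fire-starter is Class 4.1.
The rodenticide bait has oral LD50 65.4 mg/kg, which is < 100 mg/kg, so it is Class 6.1 (Toxic).
Class 6.1 net quantity: (three 4.1 oz packs = 349.32 g) + (two 8.5 oz packs = 482.8 g) = 832.12 g.
832.12 g is within the cargo aircraft limit of 1 kg for Class 6.1.
Class 4.1 quantity: two 4.8 oz packs = 272.64 g.
272.64 g is within the cargo aircraft limit of 500 g for Class 4.1.
Class 6.1 and Class 4.1 may not share an outer package.

No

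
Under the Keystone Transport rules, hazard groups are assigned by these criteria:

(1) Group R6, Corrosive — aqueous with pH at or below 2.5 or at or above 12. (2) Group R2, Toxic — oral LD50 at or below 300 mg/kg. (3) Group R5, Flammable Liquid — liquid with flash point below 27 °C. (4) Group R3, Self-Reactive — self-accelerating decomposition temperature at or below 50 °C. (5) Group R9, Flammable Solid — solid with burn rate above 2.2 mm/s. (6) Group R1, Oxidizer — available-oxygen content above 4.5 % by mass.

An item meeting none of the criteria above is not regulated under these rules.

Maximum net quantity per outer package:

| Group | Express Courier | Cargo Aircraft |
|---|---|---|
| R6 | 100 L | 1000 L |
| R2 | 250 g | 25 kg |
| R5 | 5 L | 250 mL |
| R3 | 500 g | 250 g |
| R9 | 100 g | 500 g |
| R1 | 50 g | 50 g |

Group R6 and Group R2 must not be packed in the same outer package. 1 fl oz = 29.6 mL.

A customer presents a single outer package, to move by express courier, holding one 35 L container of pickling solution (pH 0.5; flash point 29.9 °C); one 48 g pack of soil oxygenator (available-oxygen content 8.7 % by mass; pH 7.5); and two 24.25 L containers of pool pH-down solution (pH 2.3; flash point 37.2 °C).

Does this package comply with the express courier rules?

Yes

pH 0.5 meets the Group R6 criterion (Corrosive), so the pickling solution is Group R6.
Available-oxygen content 8.7 % by mass meets the Group R1 criterion (Oxidizer), so the soil oxygenator is Group R1.
Pool pH-down solution: pH 2.3 ≤ 2.5 → Group R6 (Corrosive).
Group R6 net quantity: 35 L + (two 24.25 L containers = 48.5 L) = 83.5 L.
83.5 L ≤ 100 L (express courier limit, Group R6) — within limit.
Group R1 quantity: 48 g.
That is within the Group R1 express courier limit of 50 g.
The segregation rule (Group R6 with Group R2) does not apply to Group R6 with Group R1.
Every hazard group is within its express courier limit and no segregation rule is violated.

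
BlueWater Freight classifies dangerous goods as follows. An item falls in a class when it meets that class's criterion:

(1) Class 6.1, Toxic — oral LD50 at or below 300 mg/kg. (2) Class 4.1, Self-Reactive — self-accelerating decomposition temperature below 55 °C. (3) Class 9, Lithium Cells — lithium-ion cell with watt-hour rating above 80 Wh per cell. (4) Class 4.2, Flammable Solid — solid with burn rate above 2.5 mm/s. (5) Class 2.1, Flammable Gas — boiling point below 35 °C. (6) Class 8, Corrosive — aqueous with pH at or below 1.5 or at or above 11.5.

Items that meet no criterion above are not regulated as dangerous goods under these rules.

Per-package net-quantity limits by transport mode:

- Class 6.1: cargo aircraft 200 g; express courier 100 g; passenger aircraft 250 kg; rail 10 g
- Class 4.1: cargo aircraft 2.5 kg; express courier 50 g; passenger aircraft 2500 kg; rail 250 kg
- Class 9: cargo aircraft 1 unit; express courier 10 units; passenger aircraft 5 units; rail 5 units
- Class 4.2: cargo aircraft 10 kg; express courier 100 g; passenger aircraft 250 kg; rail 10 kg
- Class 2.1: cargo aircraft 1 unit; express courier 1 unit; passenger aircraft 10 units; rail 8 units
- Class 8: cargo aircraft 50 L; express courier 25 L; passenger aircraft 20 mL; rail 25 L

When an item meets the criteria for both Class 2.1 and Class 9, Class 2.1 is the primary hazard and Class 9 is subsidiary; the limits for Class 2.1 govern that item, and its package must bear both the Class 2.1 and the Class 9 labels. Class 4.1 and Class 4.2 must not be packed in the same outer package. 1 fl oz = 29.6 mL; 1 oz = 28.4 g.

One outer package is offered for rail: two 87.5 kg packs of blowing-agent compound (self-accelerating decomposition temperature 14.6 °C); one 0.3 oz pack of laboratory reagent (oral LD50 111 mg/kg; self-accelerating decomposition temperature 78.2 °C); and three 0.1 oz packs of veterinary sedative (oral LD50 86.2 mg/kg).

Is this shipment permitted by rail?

Self-accelerating decomposition temperature 14.6 °C meets the Class 4.1 criterion (Self-Reactive), so the blowing-agent compound is Class 4.1.
The laboratory reagent has oral LD50 111 mg/kg, which is ≤ 300 mg/kg, so it is Class 6.1 (Toxic).
Veterinary sedative: oral LD50 86.2 mg/kg ≤ 300 mg/kg → Class 6.1 (Toxic).
Total Class 6.1: (one 0.3 oz pack = 8.52 g) + (three 0.1 oz packs = 8.52 g) = 17.04 g.
17.04 g exceeds the rail limit of 10 g for Class 6.1.
Class 4.1 quantity: two 87.5 kg packs = 175 kg.
175 kg is within the rail limit of 250 kg for Class 4.1.
The segregation rule (Class 4.1 with Class 4.2) does not apply to Class 6.1 with Class 4.1.

No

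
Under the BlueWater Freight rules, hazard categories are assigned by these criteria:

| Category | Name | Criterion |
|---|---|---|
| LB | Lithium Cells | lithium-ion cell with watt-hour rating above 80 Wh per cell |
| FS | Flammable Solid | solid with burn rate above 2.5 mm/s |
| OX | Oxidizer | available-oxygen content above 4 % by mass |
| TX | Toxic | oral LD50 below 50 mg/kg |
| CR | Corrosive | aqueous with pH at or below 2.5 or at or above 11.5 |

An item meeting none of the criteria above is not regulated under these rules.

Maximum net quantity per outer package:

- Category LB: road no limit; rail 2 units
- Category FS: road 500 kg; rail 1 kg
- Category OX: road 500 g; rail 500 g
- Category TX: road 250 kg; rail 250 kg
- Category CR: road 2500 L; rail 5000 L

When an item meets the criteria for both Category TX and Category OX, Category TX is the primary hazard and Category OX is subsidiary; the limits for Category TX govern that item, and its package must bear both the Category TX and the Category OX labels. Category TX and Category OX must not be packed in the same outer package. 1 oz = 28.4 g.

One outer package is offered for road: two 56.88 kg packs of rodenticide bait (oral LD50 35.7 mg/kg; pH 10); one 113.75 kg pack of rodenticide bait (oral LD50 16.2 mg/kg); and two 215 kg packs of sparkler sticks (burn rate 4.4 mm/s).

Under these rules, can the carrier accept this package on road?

With oral LD50 35.7 mg/kg (< 50 mg/kg), the rodenticide bait falls in Category TX.
Oral LD50 16.2 mg/kg meets the Category TX criterion (Toxic), so the rodenticide bait is Category TX.
The sparkler sticks have burn rate 4.4 mm/s, which is > 2.5 mm/s, so they are Category FS (Flammable Solid).
Category TX net quantity: (two 56.88 kg packs = 113.76 kg) + 113.75 kg = 227.51 kg.
227.51 kg is within the road limit of 250 kg for Category TX.
Category FS quantity: two 215 kg packs = 430 kg.
430 kg is within the road limit of 500 kg for Category FS.
The segregation rule (Category TX with Category OX) does not apply to Category TX with Category FS.
Every hazard category is within its road limit and no segregation rule is violated.

Yes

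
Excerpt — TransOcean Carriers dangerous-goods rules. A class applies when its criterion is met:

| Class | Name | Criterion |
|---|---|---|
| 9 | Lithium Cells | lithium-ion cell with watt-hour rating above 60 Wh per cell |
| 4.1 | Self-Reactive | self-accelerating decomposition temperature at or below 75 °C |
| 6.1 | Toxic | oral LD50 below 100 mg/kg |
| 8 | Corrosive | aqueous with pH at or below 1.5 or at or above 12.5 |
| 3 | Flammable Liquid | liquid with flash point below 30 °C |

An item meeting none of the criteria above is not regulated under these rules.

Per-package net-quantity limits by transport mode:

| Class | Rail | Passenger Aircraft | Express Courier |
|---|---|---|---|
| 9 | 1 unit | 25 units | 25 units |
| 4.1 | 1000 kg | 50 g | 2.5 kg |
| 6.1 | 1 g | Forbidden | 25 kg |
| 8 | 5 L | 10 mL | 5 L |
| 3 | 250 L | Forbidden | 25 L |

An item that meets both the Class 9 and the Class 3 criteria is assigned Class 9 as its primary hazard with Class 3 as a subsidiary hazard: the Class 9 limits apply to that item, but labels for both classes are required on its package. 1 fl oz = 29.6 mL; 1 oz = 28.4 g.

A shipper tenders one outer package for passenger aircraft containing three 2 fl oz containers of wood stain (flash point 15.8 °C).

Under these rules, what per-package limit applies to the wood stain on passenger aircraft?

Flash point 15.8 °C meets the Class 3 criterion (Flammable Liquid), so the wood stain is Class 3.
The passenger aircraft limit for Class 3 is Forbidden.

Forbidden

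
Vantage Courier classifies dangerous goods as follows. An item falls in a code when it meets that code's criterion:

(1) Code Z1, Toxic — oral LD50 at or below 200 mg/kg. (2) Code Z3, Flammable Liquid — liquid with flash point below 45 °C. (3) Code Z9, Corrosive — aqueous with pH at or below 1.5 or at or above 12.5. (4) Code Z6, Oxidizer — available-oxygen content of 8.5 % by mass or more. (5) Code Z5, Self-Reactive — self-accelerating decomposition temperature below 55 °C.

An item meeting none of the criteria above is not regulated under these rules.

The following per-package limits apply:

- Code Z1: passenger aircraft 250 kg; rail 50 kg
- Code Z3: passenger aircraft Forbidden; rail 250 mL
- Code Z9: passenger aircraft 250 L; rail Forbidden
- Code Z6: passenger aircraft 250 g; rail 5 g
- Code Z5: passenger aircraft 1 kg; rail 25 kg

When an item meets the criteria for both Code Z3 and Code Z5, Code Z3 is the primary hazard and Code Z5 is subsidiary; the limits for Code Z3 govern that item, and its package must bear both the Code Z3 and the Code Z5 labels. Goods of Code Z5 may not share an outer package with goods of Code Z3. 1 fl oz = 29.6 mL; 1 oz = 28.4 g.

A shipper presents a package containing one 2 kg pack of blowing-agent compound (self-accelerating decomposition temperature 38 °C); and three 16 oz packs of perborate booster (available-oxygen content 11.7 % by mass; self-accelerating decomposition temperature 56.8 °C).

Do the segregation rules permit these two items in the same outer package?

With self-accelerating decomposition temperature 38 °C (< 55 °C), the blowing-agent compound falls in Code Z5.
With available-oxygen content 11.7 % by mass (≥ 8.5 % by mass), the perborate booster falls in Code Z6.
No segregation rule bars Code Z5 with Code Z6.

Yes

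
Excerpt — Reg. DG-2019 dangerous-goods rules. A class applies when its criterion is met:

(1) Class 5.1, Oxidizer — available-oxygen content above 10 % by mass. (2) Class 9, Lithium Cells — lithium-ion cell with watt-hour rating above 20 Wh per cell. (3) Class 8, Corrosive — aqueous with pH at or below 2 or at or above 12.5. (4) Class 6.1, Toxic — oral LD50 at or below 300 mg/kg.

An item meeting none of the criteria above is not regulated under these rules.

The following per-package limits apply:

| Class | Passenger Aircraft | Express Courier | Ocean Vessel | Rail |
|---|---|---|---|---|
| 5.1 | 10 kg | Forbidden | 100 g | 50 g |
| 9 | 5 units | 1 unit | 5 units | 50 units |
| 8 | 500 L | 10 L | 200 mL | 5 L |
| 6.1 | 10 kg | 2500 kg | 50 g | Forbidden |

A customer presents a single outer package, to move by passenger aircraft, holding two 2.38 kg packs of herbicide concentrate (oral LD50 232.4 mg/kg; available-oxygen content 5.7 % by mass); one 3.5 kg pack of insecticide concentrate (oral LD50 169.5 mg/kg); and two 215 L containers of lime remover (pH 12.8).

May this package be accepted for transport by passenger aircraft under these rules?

With oral LD50 232.4 mg/kg (≤ 300 mg/kg), the herbicide concentrate falls in Class 6.1.
With oral LD50 169.5 mg/kg (≤ 300 mg/kg), the insecticide concentrate falls in Class 6.1.
With pH 12.8 (≥ 12.5), the lime remover falls in Class 8.
Class 6.1 net quantity: (two 2.38 kg packs = 4.76 kg) + 3.5 kg = 8.26 kg.
That is within the Class 6.1 passenger aircraft limit of 10 kg.
Class 8 quantity: two 215 L containers = 430 L.
430 L is within the passenger aircraft limit of 500 L for Class 8.
Every hazard class is within its passenger aircraft limit and no segregation rule is violated.

Yes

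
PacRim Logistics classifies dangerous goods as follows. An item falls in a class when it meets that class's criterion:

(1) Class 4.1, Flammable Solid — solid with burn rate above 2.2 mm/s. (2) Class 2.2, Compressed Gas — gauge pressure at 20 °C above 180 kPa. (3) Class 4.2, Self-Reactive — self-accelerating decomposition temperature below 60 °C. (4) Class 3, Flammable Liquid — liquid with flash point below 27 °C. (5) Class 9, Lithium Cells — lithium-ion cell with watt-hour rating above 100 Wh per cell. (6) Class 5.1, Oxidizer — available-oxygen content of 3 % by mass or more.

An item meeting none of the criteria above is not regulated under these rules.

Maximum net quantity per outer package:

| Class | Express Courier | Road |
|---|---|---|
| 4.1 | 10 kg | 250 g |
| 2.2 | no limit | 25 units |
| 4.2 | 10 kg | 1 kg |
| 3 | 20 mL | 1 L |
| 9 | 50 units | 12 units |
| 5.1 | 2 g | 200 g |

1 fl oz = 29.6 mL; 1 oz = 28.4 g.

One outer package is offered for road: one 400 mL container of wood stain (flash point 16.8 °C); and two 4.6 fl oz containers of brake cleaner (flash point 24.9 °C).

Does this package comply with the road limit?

Flash point 16.8 °C meets the Class 3 criterion (Flammable Liquid), so the wood stain is Class 3.
With flash point 24.9 °C (< 27 °C), the brake cleaner falls in Class 3.
Class 3 net quantity: 400 mL + (two 4.6 fl oz containers = 272.32 mL) = 672.32 mL.
That is within the Class 3 road limit of 1 L.

Yes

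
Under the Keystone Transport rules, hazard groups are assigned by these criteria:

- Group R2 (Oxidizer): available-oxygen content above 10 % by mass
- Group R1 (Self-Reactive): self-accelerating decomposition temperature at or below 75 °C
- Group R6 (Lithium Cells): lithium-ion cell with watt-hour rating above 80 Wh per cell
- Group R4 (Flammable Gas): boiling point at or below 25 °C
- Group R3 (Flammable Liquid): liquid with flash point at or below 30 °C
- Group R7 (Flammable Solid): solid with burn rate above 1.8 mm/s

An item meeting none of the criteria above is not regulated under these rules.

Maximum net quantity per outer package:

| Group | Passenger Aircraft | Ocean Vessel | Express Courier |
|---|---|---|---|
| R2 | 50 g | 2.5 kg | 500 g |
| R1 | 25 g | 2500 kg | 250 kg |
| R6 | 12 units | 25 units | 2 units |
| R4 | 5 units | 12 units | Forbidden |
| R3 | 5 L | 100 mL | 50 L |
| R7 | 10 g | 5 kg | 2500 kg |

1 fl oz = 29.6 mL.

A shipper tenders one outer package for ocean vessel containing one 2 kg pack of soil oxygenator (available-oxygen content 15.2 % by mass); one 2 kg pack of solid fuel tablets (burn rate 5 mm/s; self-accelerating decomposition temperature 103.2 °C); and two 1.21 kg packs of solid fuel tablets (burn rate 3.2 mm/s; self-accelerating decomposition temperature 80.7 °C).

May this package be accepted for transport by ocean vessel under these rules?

Available-oxygen content 15.2 % by mass meets the Group R2 criterion (Oxidizer), so the soil oxygenator is Group R2.
With burn rate 5 mm/s (> 1.8 mm/s), the solid fuel tablets fall in Group R7.
Burn rate 3.2 mm/s meets the Group R7 criterion (Flammable Solid), so the solid fuel tablets are Group R7.
Total Group R7: 2 kg + (two 1.21 kg packs = 2.42 kg) = 4.42 kg.
That is within the Group R7 ocean vessel limit of 5 kg.
Group R2 quantity: 2 kg.
That is within the Group R2 ocean vessel limit of 2.5 kg.
Every hazard group is within its ocean vessel limit and no segregation rule is violated.

Yes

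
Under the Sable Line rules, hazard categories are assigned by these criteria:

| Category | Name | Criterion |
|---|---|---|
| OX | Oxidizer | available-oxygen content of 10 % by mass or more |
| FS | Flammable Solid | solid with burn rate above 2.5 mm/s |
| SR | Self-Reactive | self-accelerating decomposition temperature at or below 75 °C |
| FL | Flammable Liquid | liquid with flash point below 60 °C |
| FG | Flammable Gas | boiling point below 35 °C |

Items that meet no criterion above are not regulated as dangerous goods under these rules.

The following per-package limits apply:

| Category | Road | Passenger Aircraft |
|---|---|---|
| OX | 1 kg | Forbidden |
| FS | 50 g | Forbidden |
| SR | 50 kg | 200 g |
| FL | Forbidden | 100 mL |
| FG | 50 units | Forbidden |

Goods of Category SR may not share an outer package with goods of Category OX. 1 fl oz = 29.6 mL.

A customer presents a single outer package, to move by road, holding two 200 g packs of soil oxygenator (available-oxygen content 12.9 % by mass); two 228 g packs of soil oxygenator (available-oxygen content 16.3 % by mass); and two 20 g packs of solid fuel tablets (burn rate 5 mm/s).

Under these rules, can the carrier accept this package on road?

With available-oxygen content 12.9 % by mass (≥ 10 % by mass), the soil oxygenator falls in Category OX.
The soil oxygenator has available-oxygen content 16.3 % by mass, which is ≥ 10 % by mass, so it is Category OX (Oxidizer).
Burn rate 5 mm/s meets the Category FS criterion (Flammable Solid), so the solid fuel tablets are Category FS.
Total Category OX: (two 200 g packs = 400 g) + (two 228 g packs = 456 g) = 856 g.
856 g ≤ 1 kg (road limit, Category OX) — within limit.
Category FS quantity: two 20 g packs = 40 g.
40 g ≤ 50 g (road limit, Category FS) — within limit.
The segregation rule (Category SR with Category OX) does not apply to Category OX with Category FS.
Every hazard category is within its road limit and no segregation rule is violated.

Yes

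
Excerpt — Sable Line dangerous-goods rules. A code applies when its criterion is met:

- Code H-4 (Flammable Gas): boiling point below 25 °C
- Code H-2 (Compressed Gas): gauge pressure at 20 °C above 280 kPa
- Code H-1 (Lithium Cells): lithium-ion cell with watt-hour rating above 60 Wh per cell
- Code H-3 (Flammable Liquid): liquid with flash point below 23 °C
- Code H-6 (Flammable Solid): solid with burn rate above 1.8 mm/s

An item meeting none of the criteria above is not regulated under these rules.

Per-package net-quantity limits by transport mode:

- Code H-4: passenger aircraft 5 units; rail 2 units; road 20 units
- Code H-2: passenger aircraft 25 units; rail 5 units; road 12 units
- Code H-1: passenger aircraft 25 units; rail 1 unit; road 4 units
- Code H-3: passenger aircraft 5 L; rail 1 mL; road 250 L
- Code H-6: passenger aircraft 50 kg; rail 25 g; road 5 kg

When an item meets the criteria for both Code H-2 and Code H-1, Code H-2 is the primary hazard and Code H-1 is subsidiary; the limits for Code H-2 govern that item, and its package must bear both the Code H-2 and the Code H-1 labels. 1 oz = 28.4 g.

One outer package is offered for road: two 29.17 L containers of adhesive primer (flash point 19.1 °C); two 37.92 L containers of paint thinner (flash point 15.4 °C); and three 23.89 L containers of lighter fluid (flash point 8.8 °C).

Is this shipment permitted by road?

The adhesive primer has flash point 19.1 °C, which is < 23 °C, so it is Code H-3 (Flammable Liquid).
The paint thinner has flash point 15.4 °C, which is < 23 °C, so it is Code H-3 (Flammable Liquid).
Flash point 8.8 °C meets the Code H-3 criterion (Flammable Liquid), so the lighter fluid is Code H-3.
Code H-3 net quantity: (two 29.17 L containers = 58.34 L) + (two 37.92 L containers = 75.84 L) + (three 23.89 L containers = 71.67 L) = 205.85 L.
205.85 L ≤ 250 L (road limit, Code H-3) — within limit.

Yes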